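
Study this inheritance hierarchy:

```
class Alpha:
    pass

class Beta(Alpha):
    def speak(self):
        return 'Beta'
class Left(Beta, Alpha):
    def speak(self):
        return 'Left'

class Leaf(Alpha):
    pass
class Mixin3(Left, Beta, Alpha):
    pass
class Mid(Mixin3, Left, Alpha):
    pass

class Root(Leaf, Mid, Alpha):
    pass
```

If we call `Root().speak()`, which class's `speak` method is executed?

L[Root] = Root + merge(L[Leaf], L[Mid], L[Alpha], [Leaf Mid Alpha])
  take Leaf:  [Leaf Alpha object] + [Mid Mixin3 Left Beta Alpha object] + [Alpha object] + [Leaf Mid Alpha]
  take Mid:  [Alpha object] + [Mid Mixin3 Left Beta Alpha object] + [Alpha object] + [Mid Alpha]
  take Mixin3:  [Alpha object] + [Mixin3 Left Beta Alpha object] + [Alpha object] + [Alpha]
  take Left:  [Alpha object] + [Left Beta Alpha object] + [Alpha object] + [Alpha]
  take Beta:  [Alpha object] + [Beta Alpha object] + [Alpha object] + [Alpha]
  take Alpha:  [Alpha object] + [Alpha object] + [Alpha object] + [Alpha]
  take object:  [object] + [object] + [object]
MRO: Root Leaf Mid Mixin3 Left Beta Alpha object
speak is defined in: Beta, Left. First along the MRO is Left.

Left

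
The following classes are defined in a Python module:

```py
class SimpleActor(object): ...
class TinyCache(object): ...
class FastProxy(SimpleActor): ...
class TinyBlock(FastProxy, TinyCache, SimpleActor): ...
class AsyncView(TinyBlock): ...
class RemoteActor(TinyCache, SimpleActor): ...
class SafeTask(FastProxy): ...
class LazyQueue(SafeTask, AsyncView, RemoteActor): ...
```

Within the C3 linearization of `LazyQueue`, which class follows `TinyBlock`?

L[LazyQueue] = LazyQueue + merge(L[SafeTask], L[AsyncView], L[RemoteActor], [SafeTask AsyncView RemoteActor])
  take SafeTask:  [SafeTask FastProxy SimpleActor object] + [AsyncView TinyBlock FastProxy TinyCache SimpleActor object] + [RemoteActor TinyCache SimpleActor object] + [SafeTask AsyncView RemoteActor]
  take AsyncView:  [FastProxy SimpleActor object] + [AsyncView TinyBlock FastProxy TinyCache SimpleActor object] + [RemoteActor TinyCache SimpleActor object] + [AsyncView RemoteActor]
  take TinyBlock:  [FastProxy SimpleActor object] + [TinyBlock FastProxy TinyCache SimpleActor object] + [RemoteActor TinyCache SimpleActor object] + [RemoteActor]
  take FastProxy:  [FastProxy SimpleActor object] + [FastProxy TinyCache SimpleActor object] + [RemoteActor TinyCache SimpleActor object] + [RemoteActor]
  take RemoteActor:  [SimpleActor object] + [TinyCache SimpleActor object] + [RemoteActor TinyCache SimpleActor object] + [RemoteActor]
  take TinyCache:  [SimpleActor object] + [TinyCache SimpleActor object] + [TinyCache SimpleActor object]
  take SimpleActor:  [SimpleActor object] + [SimpleActor object] + [SimpleActor object]
  take object:  [object] + [object] + [object]
MRO: LazyQueue SafeTask AsyncView TinyBlock FastProxy RemoteActor TinyCache SimpleActor object
TinyBlock is at position 3; next is FastProxy.

FastProxy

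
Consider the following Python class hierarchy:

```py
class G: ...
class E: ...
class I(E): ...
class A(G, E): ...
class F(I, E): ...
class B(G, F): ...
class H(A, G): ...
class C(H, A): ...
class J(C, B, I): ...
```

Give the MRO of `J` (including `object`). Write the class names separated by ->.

L[J] = J + merge(L[C], L[B], L[I], [C B I])
  take C:  [C H A G E object] + [B G F I E object] + [I E object] + [C B I]
  take H:  [H A G E object] + [B G F I E object] + [I E object] + [B I]
  take A:  [A G E object] + [B G F I E object] + [I E object] + [B I]
  take B:  [G E object] + [B G F I E object] + [I E object] + [B I]
  take G:  [G E object] + [G F I E object] + [I E object] + [I]
  take F:  [E object] + [F I E object] + [I E object] + [I]
  take I:  [E object] + [I E object] + [I E object] + [I]
  take E:  [E object] + [E object] + [E object]
  take object:  [object] + [object] + [object]

J -> C -> H -> A -> B -> G -> F -> I -> E -> object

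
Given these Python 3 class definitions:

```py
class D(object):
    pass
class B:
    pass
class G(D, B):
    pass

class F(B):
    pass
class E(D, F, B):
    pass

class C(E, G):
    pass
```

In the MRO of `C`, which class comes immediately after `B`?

L[C] = C + merge(L[E], L[G], [E G])
  take E:  [E D F B object] + [G D B object] + [E G]
  take G:  [D F B object] + [G D B object] + [G]
  take D:  [D F B object] + [D B object]
  take F:  [F B object] + [B object]
  take B:  [B object] + [B object]
  take object:  [object] + [object]
MRO: C E G D F B object
B is at position 5; next is object.

object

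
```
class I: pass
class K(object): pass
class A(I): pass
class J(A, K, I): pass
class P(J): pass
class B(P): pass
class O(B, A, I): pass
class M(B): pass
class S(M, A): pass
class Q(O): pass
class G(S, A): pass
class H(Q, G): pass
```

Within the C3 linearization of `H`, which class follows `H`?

L[H] = H + merge(L[Q], L[G], [Q G])
  take Q:  [Q O B P J A K I object] + [G S M B P J A K I object] + [Q G]
  take O:  [O B P J A K I object] + [G S M B P J A K I object] + [G]
  take G:  [B P J A K I object] + [G S M B P J A K I object] + [G]
  take S:  [B P J A K I object] + [S M B P J A K I object]
  take M:  [B P J A K I object] + [M B P J A K I object]
  take B:  [B P J A K I object] + [B P J A K I object]
  take P:  [P J A K I object] + [P J A K I object]
  take J:  [J A K I object] + [J A K I object]
  take A:  [A K I object] + [A K I object]
  take K:  [K I object] + [K I object]
  take I:  [I object] + [I object]
  take object:  [object] + [object]
MRO: H Q O G S M B P J A K I object
H is at position 0; next is Q.

Q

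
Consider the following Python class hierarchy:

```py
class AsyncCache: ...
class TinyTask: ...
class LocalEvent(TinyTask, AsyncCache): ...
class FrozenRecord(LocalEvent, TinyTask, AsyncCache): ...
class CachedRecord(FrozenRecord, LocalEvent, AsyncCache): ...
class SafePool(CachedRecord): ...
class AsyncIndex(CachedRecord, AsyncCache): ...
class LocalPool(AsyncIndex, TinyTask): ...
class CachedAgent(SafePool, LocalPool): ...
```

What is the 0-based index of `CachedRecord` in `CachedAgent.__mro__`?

4

L[CachedAgent] = CachedAgent + merge(L[SafePool], L[LocalPool], [SafePool LocalPool])
  take SafePool:  [SafePool CachedRecord FrozenRecord LocalEvent TinyTask AsyncCache object] + [LocalPool AsyncIndex CachedRecord FrozenRecord LocalEvent TinyTask AsyncCache object] + [SafePool LocalPool]
  take LocalPool:  [CachedRecord FrozenRecord LocalEvent TinyTask AsyncCache object] + [LocalPool AsyncIndex CachedRecord FrozenRecord LocalEvent TinyTask AsyncCache object] + [LocalPool]
  take AsyncIndex:  [CachedRecord FrozenRecord LocalEvent TinyTask AsyncCache object] + [AsyncIndex CachedRecord FrozenRecord LocalEvent TinyTask AsyncCache object]
  take CachedRecord:  [CachedRecord FrozenRecord LocalEvent TinyTask AsyncCache object] + [CachedRecord FrozenRecord LocalEvent TinyTask AsyncCache object]
  take FrozenRecord:  [FrozenRecord LocalEvent TinyTask AsyncCache object] + [FrozenRecord LocalEvent TinyTask AsyncCache object]
  take LocalEvent:  [LocalEvent TinyTask AsyncCache object] + [LocalEvent TinyTask AsyncCache object]
  take TinyTask:  [TinyTask AsyncCache object] + [TinyTask AsyncCache object]
  take AsyncCache:  [AsyncCache object] + [AsyncCache object]
  take object:  [object] + [object]
MRO: CachedAgent SafePool LocalPool AsyncIndex CachedRecord FrozenRecord LocalEvent TinyTask AsyncCache object
CachedRecord sits at index 4.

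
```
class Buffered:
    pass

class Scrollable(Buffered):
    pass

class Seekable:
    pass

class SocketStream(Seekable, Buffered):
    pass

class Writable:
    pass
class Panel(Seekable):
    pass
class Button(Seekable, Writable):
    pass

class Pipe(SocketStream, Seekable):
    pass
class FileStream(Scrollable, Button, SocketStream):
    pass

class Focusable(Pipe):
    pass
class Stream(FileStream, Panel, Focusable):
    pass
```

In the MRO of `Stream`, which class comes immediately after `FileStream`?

L[Stream] = Stream + merge(L[FileStream], L[Panel], L[Focusable], [FileStream Panel Focusable])
  take FileStream:  [FileStream Scrollable Button SocketStream Seekable Buffered Writable object] + [Panel Seekable object] + [Focusable Pipe SocketStream Seekable Buffered object] + [FileStream Panel Focusable]
  take Scrollable:  [Scrollable Button SocketStream Seekable Buffered Writable object] + [Panel Seekable object] + [Focusable Pipe SocketStream Seekable Buffered object] + [Panel Focusable]
  take Button:  [Button SocketStream Seekable Buffered Writable object] + [Panel Seekable object] + [Focusable Pipe SocketStream Seekable Buffered object] + [Panel Focusable]
  take Panel:  [SocketStream Seekable Buffered Writable object] + [Panel Seekable object] + [Focusable Pipe SocketStream Seekable Buffered object] + [Panel Focusable]
  take Focusable:  [SocketStream Seekable Buffered Writable object] + [Seekable object] + [Focusable Pipe SocketStream Seekable Buffered object] + [Focusable]
  take Pipe:  [SocketStream Seekable Buffered Writable object] + [Seekable object] + [Pipe SocketStream Seekable Buffered object]
  take SocketStream:  [SocketStream Seekable Buffered Writable object] + [Seekable object] + [SocketStream Seekable Buffered object]
  take Seekable:  [Seekable Buffered Writable object] + [Seekable object] + [Seekable Buffered object]
  take Buffered:  [Buffered Writable object] + [object] + [Buffered object]
  take Writable:  [Writable object] + [object] + [object]
  take object:  [object] + [object] + [object]
MRO: Stream FileStream Scrollable Button Panel Focusable Pipe SocketStream Seekable Buffered Writable object
FileStream is at position 1; next is Scrollable.

Scrollable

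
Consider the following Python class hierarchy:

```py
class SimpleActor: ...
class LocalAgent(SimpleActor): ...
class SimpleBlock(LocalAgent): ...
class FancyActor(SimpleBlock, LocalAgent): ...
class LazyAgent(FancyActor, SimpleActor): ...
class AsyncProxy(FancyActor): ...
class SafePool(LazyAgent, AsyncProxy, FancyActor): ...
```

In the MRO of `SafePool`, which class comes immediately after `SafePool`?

L[SafePool] = SafePool + merge(L[LazyAgent], L[AsyncProxy], L[FancyActor], [LazyAgent AsyncProxy FancyActor])
  take LazyAgent:  [LazyAgent FancyActor SimpleBlock LocalAgent SimpleActor object] + [AsyncProxy FancyActor SimpleBlock LocalAgent SimpleActor object] + [FancyActor SimpleBlock LocalAgent SimpleActor object] + [LazyAgent AsyncProxy FancyActor]
  take AsyncProxy:  [FancyActor SimpleBlock LocalAgent SimpleActor object] + [AsyncProxy FancyActor SimpleBlock LocalAgent SimpleActor object] + [FancyActor SimpleBlock LocalAgent SimpleActor object] + [AsyncProxy FancyActor]
  take FancyActor:  [FancyActor SimpleBlock LocalAgent SimpleActor object] + [FancyActor SimpleBlock LocalAgent SimpleActor object] + [FancyActor SimpleBlock LocalAgent SimpleActor object] + [FancyActor]
  take SimpleBlock:  [SimpleBlock LocalAgent SimpleActor object] + [SimpleBlock LocalAgent SimpleActor object] + [SimpleBlock LocalAgent SimpleActor object]
  take LocalAgent:  [LocalAgent SimpleActor object] + [LocalAgent SimpleActor object] + [LocalAgent SimpleActor object]
  take SimpleActor:  [SimpleActor object] + [SimpleActor object] + [SimpleActor object]
  take object:  [object] + [object] + [object]
MRO: SafePool LazyAgent AsyncProxy FancyActor SimpleBlock LocalAgent SimpleActor object
SafePool is at position 0; next is LazyAgent.

LazyAgent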